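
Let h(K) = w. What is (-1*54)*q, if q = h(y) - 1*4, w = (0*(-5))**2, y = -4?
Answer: 216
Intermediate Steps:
w = 0 (w = 0**2 = 0)
h(K) = 0
q = -4 (q = 0 - 1*4 = 0 - 4 = -4)
(-1*54)*q = -1*54*(-4) = -54*(-4) = 216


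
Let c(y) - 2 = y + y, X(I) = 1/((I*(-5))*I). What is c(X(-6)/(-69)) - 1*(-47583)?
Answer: 295502851/6210 ≈ 47585.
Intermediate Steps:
X(I) = -1/(5*I²) (X(I) = 1/((-5*I)*I) = 1/(-5*I²) = -1/(5*I²))
c(y) = 2 + 2*y (c(y) = 2 + (y + y) = 2 + 2*y)
c(X(-6)/(-69)) - 1*(-47583) = (2 + 2*(-⅕/(-6)²/(-69))) - 1*(-47583) = (2 + 2*(-⅕*1/36*(-1/69))) + 47583 = (2 + 2*(-1/180*(-1/69))) + 47583 = (2 + 2*(1/12420)) + 47583 = (2 + 1/6210) + 47583 = 12421/6210 + 47583 = 295502851/6210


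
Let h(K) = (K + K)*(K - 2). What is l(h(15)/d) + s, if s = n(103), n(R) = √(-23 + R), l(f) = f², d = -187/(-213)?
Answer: 6900624900/34969 + 4*√5 ≈ 1.9734e+5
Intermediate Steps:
d = 187/213 (d = -187*(-1/213) = 187/213 ≈ 0.87793)
h(K) = 2*K*(-2 + K) (h(K) = (2*K)*(-2 + K) = 2*K*(-2 + K))
s = 4*√5 (s = √(-23 + 103) = √80 = 4*√5 ≈ 8.9443)
l(h(15)/d) + s = ((2*15*(-2 + 15))/(187/213))² + 4*√5 = ((2*15*13)*(213/187))² + 4*√5 = (390*(213/187))² + 4*√5 = (83070/187)² + 4*√5 = 6900624900/34969 + 4*√5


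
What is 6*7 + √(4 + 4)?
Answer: 42 + 2*√2 ≈ 44.828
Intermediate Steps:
6*7 + √(4 + 4) = 42 + √8 = 42 + 2*√2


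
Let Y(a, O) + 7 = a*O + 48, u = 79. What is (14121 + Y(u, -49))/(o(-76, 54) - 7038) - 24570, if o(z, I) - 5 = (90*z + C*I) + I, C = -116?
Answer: -493449601/20083 ≈ -24571.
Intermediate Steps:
o(z, I) = 5 - 115*I + 90*z (o(z, I) = 5 + ((90*z - 116*I) + I) = 5 + ((-116*I + 90*z) + I) = 5 + (-115*I + 90*z) = 5 - 115*I + 90*z)
Y(a, O) = 41 + O*a (Y(a, O) = -7 + (a*O + 48) = -7 + (O*a + 48) = -7 + (48 + O*a) = 41 + O*a)
(14121 + Y(u, -49))/(o(-76, 54) - 7038) - 24570 = (14121 + (41 - 49*79))/((5 - 115*54 + 90*(-76)) - 7038) - 24570 = (14121 + (41 - 3871))/((5 - 6210 - 6840) - 7038) - 24570 = (14121 - 3830)/(-13045 - 7038) - 24570 = 10291/(-20083) - 24570 = 10291*(-1/20083) - 24570 = -10291/20083 - 24570 = -493449601/20083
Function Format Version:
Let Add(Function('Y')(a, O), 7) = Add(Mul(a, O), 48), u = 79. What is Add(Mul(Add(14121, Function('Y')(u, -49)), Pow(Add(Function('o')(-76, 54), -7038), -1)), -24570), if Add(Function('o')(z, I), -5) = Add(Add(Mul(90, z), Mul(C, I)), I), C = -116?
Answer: Rational(-493449601, 20083) ≈ -24571.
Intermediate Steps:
Function('o')(z, I) = Add(5, Mul(-115, I), Mul(90, z)) (Function('o')(z, I) = Add(5, Add(Add(Mul(90, z), Mul(-116, I)), I)) = Add(5, Add(Add(Mul(-116, I), Mul(90, z)), I)) = Add(5, Add(Mul(-115, I), Mul(90, z))) = Add(5, Mul(-115, I), Mul(90, z)))
Function('Y')(a, O) = Add(41, Mul(O, a)) (Function('Y')(a, O) = Add(-7, Add(Mul(a, O), 48)) = Add(-7, Add(Mul(O, a), 48)) = Add(-7, Add(48, Mul(O, a))) = Add(41, Mul(O, a)))
Add(Mul(Add(14121, Function('Y')(u, -49)), Pow(Add(Function('o')(-76, 54), -7038), -1)), -24570) = Add(Mul(Add(14121, Add(41, Mul(-49, 79))), Pow(Add(Add(5, Mul(-115, 54), Mul(90, -76)), -7038), -1)), -24570) = Add(Mul(Add(14121, Add(41, -3871)), Pow(Add(Add(5, -6210, -6840), -7038), -1)), -24570) = Add(Mul(Add(14121, -3830), Pow(Add(-13045, -7038), -1)), -24570) = Add(Mul(10291, Pow(-20083, -1)), -24570) = Add(Mul(10291, Rational(-1, 20083)), -24570) = Add(Rational(-10291, 20083), -24570) = Rational(-493449601, 20083)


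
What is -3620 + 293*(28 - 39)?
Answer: -6843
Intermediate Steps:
-3620 + 293*(28 - 39) = -3620 + 293*(-11) = -3620 - 3223 = -6843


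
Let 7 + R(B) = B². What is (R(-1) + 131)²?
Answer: 15625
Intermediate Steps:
R(B) = -7 + B²
(R(-1) + 131)² = ((-7 + (-1)²) + 131)² = ((-7 + 1) + 131)² = (-6 + 131)² = 125² = 15625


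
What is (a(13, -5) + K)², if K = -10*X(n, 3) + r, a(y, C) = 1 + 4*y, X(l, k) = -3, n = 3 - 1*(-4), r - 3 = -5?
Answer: 6561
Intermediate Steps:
r = -2 (r = 3 - 5 = -2)
n = 7 (n = 3 + 4 = 7)
K = 28 (K = -10*(-3) - 2 = 30 - 2 = 28)
(a(13, -5) + K)² = ((1 + 4*13) + 28)² = ((1 + 52) + 28)² = (53 + 28)² = 81² = 6561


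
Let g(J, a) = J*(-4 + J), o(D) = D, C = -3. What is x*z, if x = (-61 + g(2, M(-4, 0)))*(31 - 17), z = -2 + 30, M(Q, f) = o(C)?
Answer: -25480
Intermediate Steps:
M(Q, f) = -3
z = 28
x = -910 (x = (-61 + 2*(-4 + 2))*(31 - 17) = (-61 + 2*(-2))*14 = (-61 - 4)*14 = -65*14 = -910)
x*z = -910*28 = -25480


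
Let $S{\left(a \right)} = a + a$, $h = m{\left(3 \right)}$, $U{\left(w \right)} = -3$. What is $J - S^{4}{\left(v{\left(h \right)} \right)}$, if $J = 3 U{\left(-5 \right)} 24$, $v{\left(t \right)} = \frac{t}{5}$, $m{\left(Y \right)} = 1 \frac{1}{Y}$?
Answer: $- \frac{10935016}{50625} \approx -216.0$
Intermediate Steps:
$m{\left(Y \right)} = \frac{1}{Y}$
$h = \frac{1}{3} \approx 0.33333$
$v{\left(t \right)} = \frac{t}{5}$ ($v{\left(t \right)} = t \frac{1}{5} = \frac{t}{5}$)
$S{\left(a \right)} = 2 a$
$J = -216$ ($J = 3 \left(-3\right) 24 = \left(-9\right) 24 = -216$)
$J - S^{4}{\left(v{\left(h \right)} \right)} = -216 - \left(2 \cdot \frac{1}{5} \cdot \frac{1}{3}\right)^{4} = -216 - \left(2 \cdot \frac{1}{15}\right)^{4} = -216 - \left(\frac{2}{15}\right)^{4} = -216 - \frac{16}{50625} = - \frac{10935016}{50625}$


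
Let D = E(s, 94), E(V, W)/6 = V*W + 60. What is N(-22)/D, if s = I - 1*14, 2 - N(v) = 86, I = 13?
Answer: 7/17 ≈ 0.41176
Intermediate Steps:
N(v) = -84 (N(v) = 2 - 1*86 = 2 - 86 = -84)
s = -1 (s = 13 - 1*14 = 13 - 14 = -1)
E(V, W) = 360 + 6*V*W (E(V, W) = 6*(V*W + 60) = 6*(60 + V*W) = 360 + 6*V*W)
D = -204 (D = 360 + 6*(-1)*94 = 360 - 564 = -204)
N(-22)/D = -84/(-204) = -84*(-1/204) = 7/17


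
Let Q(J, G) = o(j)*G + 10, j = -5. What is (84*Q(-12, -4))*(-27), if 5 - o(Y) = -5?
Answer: 68040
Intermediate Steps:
o(Y) = 10 (o(Y) = 5 - 1*(-5) = 5 + 5 = 10)
Q(J, G) = 10 + 10*G (Q(J, G) = 10*G + 10 = 10 + 10*G)
(84*Q(-12, -4))*(-27) = (84*(10 + 10*(-4)))*(-27) = (84*(10 - 40))*(-27) = (84*(-30))*(-27) = -2520*(-27) = 68040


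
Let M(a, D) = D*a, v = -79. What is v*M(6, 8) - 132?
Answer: -3924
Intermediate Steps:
v*M(6, 8) - 132 = -632*6 - 132 = -79*48 - 132 = -3792 - 132 = -3924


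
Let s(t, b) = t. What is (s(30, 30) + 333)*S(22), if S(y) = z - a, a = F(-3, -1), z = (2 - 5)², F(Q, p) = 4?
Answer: 1815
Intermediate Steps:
z = 9 (z = (-3)² = 9)
a = 4
S(y) = 5 (S(y) = 9 - 1*4 = 9 - 4 = 5)
(s(30, 30) + 333)*S(22) = (30 + 333)*5 = 363*5 = 1815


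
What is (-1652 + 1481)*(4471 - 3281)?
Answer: -203490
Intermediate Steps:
(-1652 + 1481)*(4471 - 3281) = -171*1190 = -203490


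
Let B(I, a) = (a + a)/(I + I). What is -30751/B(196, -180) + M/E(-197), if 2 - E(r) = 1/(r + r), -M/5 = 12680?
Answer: 21594137/11835 ≈ 1824.6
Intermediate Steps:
M = -63400 (M = -5*12680 = -63400)
B(I, a) = a/I (B(I, a) = (2*a)/((2*I)) = (2*a)*(1/(2*I)) = a/I)
E(r) = 2 - 1/(2*r) (E(r) = 2 - 1/(r + r) = 2 - 1/(2*r))
-30751/B(196, -180) + M/E(-197) = -30751/((-180/196)) - 63400/(2 - ½/(-197)) = -30751/((-180*1/196)) - 63400/(2 - ½*(-1/197)) = -30751/(-45/49) - 63400/(2 + 1/394) = -30751*(-49/45) - 63400/789/394 = 1506799/45 - 63400*394/789 = 1506799/45 - 24979600/789 = 21594137/11835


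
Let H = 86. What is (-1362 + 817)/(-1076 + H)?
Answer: 109/198 ≈ 0.55050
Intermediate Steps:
(-1362 + 817)/(-1076 + H) = (-1362 + 817)/(-1076 + 86) = -545/(-990) = -545*(-1/990) = 109/198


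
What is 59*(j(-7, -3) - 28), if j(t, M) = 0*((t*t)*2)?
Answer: -1652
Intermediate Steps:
j(t, M) = 0 (j(t, M) = 0*(t²*2) = 0*(2*t²) = 0)
59*(j(-7, -3) - 28) = 59*(0 - 28) = 59*(-28) = -1652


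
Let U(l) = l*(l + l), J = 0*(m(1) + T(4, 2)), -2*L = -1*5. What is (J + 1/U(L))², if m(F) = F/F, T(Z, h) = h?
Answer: 4/625 ≈ 0.0064000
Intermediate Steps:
L = 5/2 (L = -(-1)*5/2 = -½*(-5) = 5/2 ≈ 2.5000)
m(F) = 1
J = 0 (J = 0*(1 + 2) = 0*3 = 0)
U(l) = 2*l² (U(l) = l*(2*l) = 2*l²)
(J + 1/U(L))² = (0 + 1/(2*(5/2)²))² = (0 + 1/(2*(25/4)))² = (0 + 1/(25/2))² = (0 + 2/25)² = (2/25)² = 4/625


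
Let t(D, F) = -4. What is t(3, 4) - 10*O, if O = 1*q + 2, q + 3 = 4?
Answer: -34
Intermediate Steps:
q = 1 (q = -3 + 4 = 1)
O = 3 (O = 1*1 + 2 = 1 + 2 = 3)
t(3, 4) - 10*O = -4 - 10*3 = -4 - 30 = -34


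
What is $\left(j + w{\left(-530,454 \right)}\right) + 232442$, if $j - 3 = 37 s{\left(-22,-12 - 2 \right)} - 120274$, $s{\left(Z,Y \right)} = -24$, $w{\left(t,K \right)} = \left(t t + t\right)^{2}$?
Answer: $78607448183$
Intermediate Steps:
$w{\left(t,K \right)} = \left(t + t^{2}\right)^{2}$ ($w{\left(t,K \right)} = \left(t^{2} + t\right)^{2} = \left(t + t^{2}\right)^{2}$)
$j = -121159$ ($j = 3 + \left(37 \left(-24\right) - 120274\right) = 3 - 121162 = -121159$)
$\left(j + w{\left(-530,454 \right)}\right) + 232442 = \left(-121159 + \left(-530\right)^{2} \left(1 - 530\right)^{2}\right) + 232442 = \left(-121159 + 280900 \left(-529\right)^{2}\right) + 232442 = \left(-121159 + 280900 \cdot 279841\right) + 232442 = \left(-121159 + 78607336900\right) + 232442 = 78607215741 + 232442 = 78607448183$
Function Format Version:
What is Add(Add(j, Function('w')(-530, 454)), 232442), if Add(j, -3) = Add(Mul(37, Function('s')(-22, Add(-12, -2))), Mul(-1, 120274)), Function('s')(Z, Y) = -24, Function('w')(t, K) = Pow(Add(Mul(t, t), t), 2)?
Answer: 78607448183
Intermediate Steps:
Function('w')(t, K) = Pow(Add(t, Pow(t, 2)), 2) (Function('w')(t, K) = Pow(Add(Pow(t, 2), t), 2) = Pow(Add(t, Pow(t, 2)), 2))
j = -121159 (j = Add(3, Add(Mul(37, -24), Mul(-1, 120274))) = Add(3, Add(-888, -120274)) = Add(3, -121162) = -121159)
Add(Add(j, Function('w')(-530, 454)), 232442) = Add(Add(-121159, Mul(Pow(-530, 2), Pow(Add(1, -530), 2))), 232442) = Add(Add(-121159, Mul(280900, Pow(-529, 2))), 232442) = Add(Add(-121159, Mul(280900, 279841)), 232442) = Add(Add(-121159, 78607336900), 232442) = Add(78607215741, 232442) = 78607448183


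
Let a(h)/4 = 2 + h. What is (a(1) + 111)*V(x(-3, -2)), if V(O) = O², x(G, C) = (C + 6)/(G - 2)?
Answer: 1968/25 ≈ 78.720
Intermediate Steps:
x(G, C) = (6 + C)/(-2 + G)
a(h) = 8 + 4*h (a(h) = 4*(2 + h) = 8 + 4*h)
(a(1) + 111)*V(x(-3, -2)) = ((8 + 4*1) + 111)*((6 - 2)/(-2 - 3))² = ((8 + 4) + 111)*(4/(-5))² = (12 + 111)*(-⅕*4)² = 123*(-⅘)² = 123*(16/25) = 1968/25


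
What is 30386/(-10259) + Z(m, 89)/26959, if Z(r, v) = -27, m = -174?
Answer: -819453167/276572381 ≈ -2.9629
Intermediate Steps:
30386/(-10259) + Z(m, 89)/26959 = 30386/(-10259) - 27/26959 = 30386*(-1/10259) - 27*1/26959 = -30386/10259 - 27/26959 = -819453167/276572381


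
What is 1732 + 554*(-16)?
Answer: -7132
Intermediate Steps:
1732 + 554*(-16) = 1732 - 8864 = -7132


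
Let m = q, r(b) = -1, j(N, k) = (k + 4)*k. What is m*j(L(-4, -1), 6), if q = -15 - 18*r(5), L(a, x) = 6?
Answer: 180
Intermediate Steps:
j(N, k) = k*(4 + k) (j(N, k) = (4 + k)*k = k*(4 + k))
q = 3 (q = -15 - 18*(-1) = -15 + 18 = 3)
m = 3
m*j(L(-4, -1), 6) = 3*(6*(4 + 6)) = 3*(6*10) = 3*60 = 180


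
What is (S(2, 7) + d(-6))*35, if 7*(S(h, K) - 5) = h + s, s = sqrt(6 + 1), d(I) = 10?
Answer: 535 + 5*sqrt(7) ≈ 548.23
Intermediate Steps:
s = sqrt(7) ≈ 2.6458
S(h, K) = 5 + h/7 + sqrt(7)/7 (S(h, K) = 5 + (h + sqrt(7))/7 = 5 + (h/7 + sqrt(7)/7) = 5 + h/7 + sqrt(7)/7)
(S(2, 7) + d(-6))*35 = ((5 + (1/7)*2 + sqrt(7)/7) + 10)*35 = ((5 + 2/7 + sqrt(7)/7) + 10)*35 = ((37/7 + sqrt(7)/7) + 10)*35 = (107/7 + sqrt(7)/7)*35 = 535 + 5*sqrt(7)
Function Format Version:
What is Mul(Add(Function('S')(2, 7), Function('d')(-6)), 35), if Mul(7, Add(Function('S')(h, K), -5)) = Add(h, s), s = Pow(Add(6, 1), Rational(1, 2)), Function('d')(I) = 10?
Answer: Add(535, Mul(5, Pow(7, Rational(1, 2)))) ≈ 548.23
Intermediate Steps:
s = Pow(7, Rational(1, 2)) ≈ 2.6458
Function('S')(h, K) = Add(5, Mul(Rational(1, 7), h), Mul(Rational(1, 7), Pow(7, Rational(1, 2)))) (Function('S')(h, K) = Add(5, Mul(Rational(1, 7), Add(h, Pow(7, Rational(1, 2))))) = Add(5, Add(Mul(Rational(1, 7), h), Mul(Rational(1, 7), Pow(7, Rational(1, 2))))) = Add(5, Mul(Rational(1, 7), h), Mul(Rational(1, 7), Pow(7, Rational(1, 2)))))
Mul(Add(Function('S')(2, 7), Function('d')(-6)), 35) = Mul(Add(Add(5, Mul(Rational(1, 7), 2), Mul(Rational(1, 7), Pow(7, Rational(1, 2)))), 10), 35) = Mul(Add(Add(5, Rational(2, 7), Mul(Rational(1, 7), Pow(7, Rational(1, 2)))), 10), 35) = Mul(Add(Add(Rational(37, 7), Mul(Rational(1, 7), Pow(7, Rational(1, 2)))), 10), 35) = Mul(Add(Rational(107, 7), Mul(Rational(1, 7), Pow(7, Rational(1, 2)))), 35) = Add(535, Mul(5, Pow(7, Rational(1, 2))))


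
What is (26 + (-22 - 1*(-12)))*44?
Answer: 704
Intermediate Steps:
(26 + (-22 - 1*(-12)))*44 = (26 + (-22 + 12))*44 = (26 - 10)*44 = 16*44 = 704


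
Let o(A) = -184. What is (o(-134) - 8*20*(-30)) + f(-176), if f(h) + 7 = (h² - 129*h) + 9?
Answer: 58298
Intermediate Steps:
f(h) = 2 + h² - 129*h (f(h) = -7 + ((h² - 129*h) + 9) = -7 + (9 + h² - 129*h) = 2 + h² - 129*h)
(o(-134) - 8*20*(-30)) + f(-176) = (-184 - 8*20*(-30)) + (2 + (-176)² - 129*(-176)) = (-184 - 160*(-30)) + (2 + 30976 + 22704) = (-184 + 4800) + 53682 = 4616 + 53682 = 58298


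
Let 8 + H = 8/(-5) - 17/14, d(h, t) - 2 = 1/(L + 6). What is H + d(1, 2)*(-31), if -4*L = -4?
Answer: -5407/70 ≈ -77.243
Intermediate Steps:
L = 1 (L = -1/4*(-4) = 1)
d(h, t) = 15/7 (d(h, t) = 2 + 1/(1 + 6) = 2 + 1/7 = 15/7)
H = -757/70 (H = -8 + (8/(-5) - 17/14) = -8 + (8*(-1/5) - 17*1/14) = -8 + (-8/5 - 17/14) = -8 - 197/70 = -757/70 ≈ -10.814)
H + d(1, 2)*(-31) = -757/70 + (15/7)*(-31) = -757/70 - 465/7 = -5407/70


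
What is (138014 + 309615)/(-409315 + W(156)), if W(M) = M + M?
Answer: -63947/58429 ≈ -1.0944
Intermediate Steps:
W(M) = 2*M
(138014 + 309615)/(-409315 + W(156)) = (138014 + 309615)/(-409315 + 2*156) = 447629/(-409315 + 312) = 447629/(-409003) = 447629*(-1/409003) = -63947/58429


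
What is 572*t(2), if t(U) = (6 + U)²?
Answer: 36608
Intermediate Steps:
572*t(2) = 572*(6 + 2)² = 572*8² = 572*64 = 36608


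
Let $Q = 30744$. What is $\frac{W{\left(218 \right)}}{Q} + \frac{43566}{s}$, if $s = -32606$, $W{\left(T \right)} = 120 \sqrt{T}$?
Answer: $- \frac{159}{119} + \frac{5 \sqrt{218}}{1281} \approx -1.2785$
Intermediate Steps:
$\frac{W{\left(218 \right)}}{Q} + \frac{43566}{s} = \frac{120 \sqrt{218}}{30744} + \frac{43566}{-32606} = 120 \sqrt{218} \cdot \frac{1}{30744} + 43566 \left(- \frac{1}{32606}\right) = \frac{5 \sqrt{218}}{1281} - \frac{159}{119} = - \frac{159}{119} + \frac{5 \sqrt{218}}{1281}$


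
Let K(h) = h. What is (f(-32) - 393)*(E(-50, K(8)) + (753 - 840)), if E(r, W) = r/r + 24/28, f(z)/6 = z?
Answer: 348660/7 ≈ 49809.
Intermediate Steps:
f(z) = 6*z
E(r, W) = 13/7 (E(r, W) = 1 + 24*(1/28) = 1 + 6/7 = 13/7)
(f(-32) - 393)*(E(-50, K(8)) + (753 - 840)) = (6*(-32) - 393)*(13/7 + (753 - 840)) = (-192 - 393)*(13/7 - 87) = -585*(-596/7) = 348660/7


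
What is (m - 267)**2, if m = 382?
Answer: 13225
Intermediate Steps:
(m - 267)**2 = (382 - 267)**2 = 115**2 = 13225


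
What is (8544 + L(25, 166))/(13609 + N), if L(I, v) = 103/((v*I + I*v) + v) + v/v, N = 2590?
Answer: 72342073/137140734 ≈ 0.52750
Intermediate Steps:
L(I, v) = 1 + 103/(v + 2*I*v) (L(I, v) = 103/((I*v + I*v) + v) + 1 = 103/(2*I*v + v) + 1 = 103/(v + 2*I*v) + 1 = 1 + 103/(v + 2*I*v))
(8544 + L(25, 166))/(13609 + N) = (8544 + (103 + 166 + 2*25*166)/(166*(1 + 2*25)))/(13609 + 2590) = (8544 + (103 + 166 + 8300)/(166*(1 + 50)))/16199 = (8544 + (1/166)*8569/51)*(1/16199) = (8544 + (1/166)*(1/51)*8569)*(1/16199) = (8544 + 8569/8466)*(1/16199) = (72342073/8466)*(1/16199) = 72342073/137140734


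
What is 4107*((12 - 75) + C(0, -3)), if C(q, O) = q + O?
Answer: -271062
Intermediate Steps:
C(q, O) = O + q
4107*((12 - 75) + C(0, -3)) = 4107*((12 - 75) + (-3 + 0)) = 4107*(-63 - 3) = 4107*(-66) = -271062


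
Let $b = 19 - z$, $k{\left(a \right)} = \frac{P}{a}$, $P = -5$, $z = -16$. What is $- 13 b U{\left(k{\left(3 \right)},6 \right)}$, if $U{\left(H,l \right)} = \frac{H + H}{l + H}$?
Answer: $350$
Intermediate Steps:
$k{\left(a \right)} = - \frac{5}{a}$
$b = 35$ ($b = 19 - -16 = 19 + 16 = 35$)
$U{\left(H,l \right)} = \frac{2 H}{H + l}$
$- 13 b U{\left(k{\left(3 \right)},6 \right)} = \left(-13\right) 35 \frac{2 \left(- \frac{5}{3}\right)}{- \frac{5}{3} + 6} = - 455 \frac{2 \left(\left(-5\right) \frac{1}{3}\right)}{\left(-5\right) \frac{1}{3} + 6} = - 455 \cdot 2 \left(- \frac{5}{3}\right) \frac{1}{- \frac{5}{3} + 6} = - 455 \cdot 2 \left(- \frac{5}{3}\right) \frac{1}{\frac{13}{3}} = - 455 \cdot 2 \left(- \frac{5}{3}\right) \frac{3}{13} = \left(-455\right) \left(- \frac{10}{13}\right) = 350$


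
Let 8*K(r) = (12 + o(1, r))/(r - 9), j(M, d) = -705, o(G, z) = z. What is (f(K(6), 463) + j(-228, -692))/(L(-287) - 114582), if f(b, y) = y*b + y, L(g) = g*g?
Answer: 2357/128852 ≈ 0.018292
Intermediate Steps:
L(g) = g²
K(r) = (12 + r)/(8*(-9 + r)) (K(r) = ((12 + r)/(r - 9))/8 = ((12 + r)/(-9 + r))/8 = (12 + r)/(8*(-9 + r)))
f(b, y) = y + b*y (f(b, y) = b*y + y = y + b*y)
(f(K(6), 463) + j(-228, -692))/(L(-287) - 114582) = (463*(1 + (12 + 6)/(8*(-9 + 6))) - 705)/((-287)² - 114582) = (463*(1 + (⅛)*18/(-3)) - 705)/(82369 - 114582) = (463*(1 + (⅛)*(-⅓)*18) - 705)/(-32213) = (463*(1 - ¾) - 705)*(-1/32213) = (463*(¼) - 705)*(-1/32213) = (463/4 - 705)*(-1/32213) = -2357/4*(-1/32213) = 2357/128852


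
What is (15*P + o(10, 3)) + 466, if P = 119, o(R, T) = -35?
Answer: 2216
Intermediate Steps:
(15*P + o(10, 3)) + 466 = (15*119 - 35) + 466 = (1785 - 35) + 466 = 1750 + 466 = 2216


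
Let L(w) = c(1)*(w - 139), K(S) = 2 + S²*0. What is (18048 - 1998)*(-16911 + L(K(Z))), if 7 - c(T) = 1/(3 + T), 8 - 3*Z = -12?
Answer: -572527575/2 ≈ -2.8626e+8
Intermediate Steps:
Z = 20/3 (Z = 8/3 - ⅓*(-12) = 8/3 + 4 = 20/3 ≈ 6.6667)
c(T) = 7 - 1/(3 + T)
K(S) = 2 (K(S) = 2 + 0 = 2)
L(w) = -3753/4 + 27*w/4 (L(w) = ((20 + 7*1)/(3 + 1))*(w - 139) = ((20 + 7)/4)*(-139 + w) = ((¼)*27)*(-139 + w) = 27*(-139 + w)/4 = -3753/4 + 27*w/4)
(18048 - 1998)*(-16911 + L(K(Z))) = (18048 - 1998)*(-16911 + (-3753/4 + (27/4)*2)) = 16050*(-16911 + (-3753/4 + 27/2)) = 16050*(-16911 - 3699/4) = 16050*(-71343/4) = -572527575/2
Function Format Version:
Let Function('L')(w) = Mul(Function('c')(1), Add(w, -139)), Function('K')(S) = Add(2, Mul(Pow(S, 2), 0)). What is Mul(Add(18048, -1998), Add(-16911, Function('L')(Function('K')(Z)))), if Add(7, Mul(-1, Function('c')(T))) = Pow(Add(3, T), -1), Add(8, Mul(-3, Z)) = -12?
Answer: Rational(-572527575, 2) ≈ -2.8626e+8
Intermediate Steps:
Z = Rational(20, 3) (Z = Add(Rational(8, 3), Mul(Rational(-1, 3), -12)) = Add(Rational(8, 3), 4) = Rational(20, 3) ≈ 6.6667)
Function('c')(T) = Add(7, Mul(-1, Pow(Add(3, T), -1)))
Function('K')(S) = 2 (Function('K')(S) = Add(2, 0) = 2)
Function('L')(w) = Add(Rational(-3753, 4), Mul(Rational(27, 4), w)) (Function('L')(w) = Mul(Mul(Pow(Add(3, 1), -1), Add(20, Mul(7, 1))), Add(w, -139)) = Mul(Mul(Pow(4, -1), Add(20, 7)), Add(-139, w)) = Mul(Mul(Rational(1, 4), 27), Add(-139, w)) = Mul(Rational(27, 4), Add(-139, w)) = Add(Rational(-3753, 4), Mul(Rational(27, 4), w)))
Mul(Add(18048, -1998), Add(-16911, Function('L')(Function('K')(Z)))) = Mul(Add(18048, -1998), Add(-16911, Add(Rational(-3753, 4), Mul(Rational(27, 4), 2)))) = Mul(16050, Add(-16911, Add(Rational(-3753, 4), Rational(27, 2)))) = Mul(16050, Add(-16911, Rational(-3699, 4))) = Mul(16050, Rational(-71343, 4)) = Rational(-572527575, 2)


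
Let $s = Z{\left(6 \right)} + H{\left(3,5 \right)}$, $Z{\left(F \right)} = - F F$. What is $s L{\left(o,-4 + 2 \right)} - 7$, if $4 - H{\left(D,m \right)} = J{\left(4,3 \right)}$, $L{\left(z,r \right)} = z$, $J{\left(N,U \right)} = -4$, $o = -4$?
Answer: $105$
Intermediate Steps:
$Z{\left(F \right)} = - F^{2}$
$H{\left(D,m \right)} = 8$ ($H{\left(D,m \right)} = 4 - -4 = 4 + 4 = 8$)
$s = -28$ ($s = - 6^{2} + 8 = \left(-1\right) 36 + 8 = -36 + 8 = -28$)
$s L{\left(o,-4 + 2 \right)} - 7 = \left(-28\right) \left(-4\right) - 7 = 112 - 7 = 105$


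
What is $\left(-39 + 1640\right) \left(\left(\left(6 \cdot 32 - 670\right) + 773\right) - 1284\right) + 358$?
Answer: $-1583031$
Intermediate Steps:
$\left(-39 + 1640\right) \left(\left(\left(6 \cdot 32 - 670\right) + 773\right) - 1284\right) + 358 = 1601 \left(\left(\left(192 - 670\right) + 773\right) - 1284\right) + 358 = 1601 \left(\left(-478 + 773\right) - 1284\right) + 358 = 1601 \left(295 - 1284\right) + 358 = 1601 \left(-989\right) + 358 = -1583389 + 358 = -1583031$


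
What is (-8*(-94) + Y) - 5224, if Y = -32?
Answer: -4504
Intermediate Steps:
(-8*(-94) + Y) - 5224 = (-8*(-94) - 32) - 5224 = (752 - 32) - 5224 = 720 - 5224 = -4504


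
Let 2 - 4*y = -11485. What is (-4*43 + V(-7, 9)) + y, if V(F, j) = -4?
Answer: 10783/4 ≈ 2695.8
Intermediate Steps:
y = 11487/4 (y = ½ - ¼*(-11485) = ½ + 11485/4 = 11487/4 ≈ 2871.8)
(-4*43 + V(-7, 9)) + y = (-4*43 - 4) + 11487/4 = (-172 - 4) + 11487/4 = -176 + 11487/4 = 10783/4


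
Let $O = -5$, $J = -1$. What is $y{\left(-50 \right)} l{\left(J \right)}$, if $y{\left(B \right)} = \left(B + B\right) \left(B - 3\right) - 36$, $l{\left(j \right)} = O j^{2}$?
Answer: $-26320$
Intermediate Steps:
$l{\left(j \right)} = - 5 j^{2}$
$y{\left(B \right)} = -36 + 2 B \left(-3 + B\right)$ ($y{\left(B \right)} = 2 B \left(-3 + B\right) - 36 = -36 + 2 B \left(-3 + B\right)$)
$y{\left(-50 \right)} l{\left(J \right)} = \left(-36 - -300 + 2 \left(-50\right)^{2}\right) \left(- 5 \left(-1\right)^{2}\right) = \left(-36 + 300 + 2 \cdot 2500\right) \left(\left(-5\right) 1\right) = \left(-36 + 300 + 5000\right) \left(-5\right) = 5264 \left(-5\right) = -26320$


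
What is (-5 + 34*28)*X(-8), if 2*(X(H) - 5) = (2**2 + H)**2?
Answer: 12311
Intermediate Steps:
X(H) = 5 + (4 + H)**2/2 (X(H) = 5 + (2**2 + H)**2/2 = 5 + (4 + H)**2/2)
(-5 + 34*28)*X(-8) = (-5 + 34*28)*(5 + (4 - 8)**2/2) = (-5 + 952)*(5 + (1/2)*(-4)**2) = 947*(5 + (1/2)*16) = 947*(5 + 8) = 947*13 = 12311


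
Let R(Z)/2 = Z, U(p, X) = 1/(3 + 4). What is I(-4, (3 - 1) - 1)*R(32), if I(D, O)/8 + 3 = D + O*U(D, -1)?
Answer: -24576/7 ≈ -3510.9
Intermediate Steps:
U(p, X) = ⅐ (U(p, X) = 1/7 = ⅐)
R(Z) = 2*Z
I(D, O) = -24 + 8*D + 8*O/7 (I(D, O) = -24 + 8*(D + O*(⅐)) = -24 + 8*(D + O/7) = -24 + (8*D + 8*O/7) = -24 + 8*D + 8*O/7)
I(-4, (3 - 1) - 1)*R(32) = (-24 + 8*(-4) + 8*((3 - 1) - 1)/7)*(2*32) = (-24 - 32 + 8*(2 - 1)/7)*64 = (-24 - 32 + (8/7)*1)*64 = (-24 - 32 + 8/7)*64 = -384/7*64 = -24576/7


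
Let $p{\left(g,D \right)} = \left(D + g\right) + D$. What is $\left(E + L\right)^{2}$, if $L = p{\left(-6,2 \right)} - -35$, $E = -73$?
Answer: $1600$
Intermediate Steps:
$p{\left(g,D \right)} = g + 2 D$
$L = 33$ ($L = \left(-6 + 2 \cdot 2\right) - -35 = \left(-6 + 4\right) + 35 = -2 + 35 = 33$)
$\left(E + L\right)^{2} = \left(-73 + 33\right)^{2} = \left(-40\right)^{2} = 1600$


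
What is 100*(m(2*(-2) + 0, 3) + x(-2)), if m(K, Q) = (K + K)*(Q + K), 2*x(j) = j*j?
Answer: 1000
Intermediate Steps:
x(j) = j²/2 (x(j) = (j*j)/2 = j²/2)
m(K, Q) = 2*K*(K + Q) (m(K, Q) = (2*K)*(K + Q) = 2*K*(K + Q))
100*(m(2*(-2) + 0, 3) + x(-2)) = 100*(2*(2*(-2) + 0)*((2*(-2) + 0) + 3) + (½)*(-2)²) = 100*(2*(-4 + 0)*((-4 + 0) + 3) + (½)*4) = 100*(2*(-4)*(-4 + 3) + 2) = 100*(2*(-4)*(-1) + 2) = 100*(8 + 2) = 100*10 = 1000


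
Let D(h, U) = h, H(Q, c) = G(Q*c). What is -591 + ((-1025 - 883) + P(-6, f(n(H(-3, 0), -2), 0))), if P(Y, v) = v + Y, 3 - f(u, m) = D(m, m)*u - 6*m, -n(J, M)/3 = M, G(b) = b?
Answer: -2502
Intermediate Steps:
H(Q, c) = Q*c
n(J, M) = -3*M
f(u, m) = 3 + 6*m - m*u (f(u, m) = 3 - (m*u - 6*m) = 3 - (-6*m + m*u) = 3 + (6*m - m*u) = 3 + 6*m - m*u)
P(Y, v) = Y + v
-591 + ((-1025 - 883) + P(-6, f(n(H(-3, 0), -2), 0))) = -591 + ((-1025 - 883) + (-6 + (3 + 6*0 - 1*0*(-3*(-2))))) = -591 + (-1908 + (-6 + (3 + 0 - 1*0*6))) = -591 + (-1908 + (-6 + (3 + 0 + 0))) = -591 + (-1908 + (-6 + 3)) = -591 + (-1908 - 3) = -591 - 1911 = -2502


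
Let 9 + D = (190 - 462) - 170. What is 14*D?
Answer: -6314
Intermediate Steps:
D = -451 (D = -9 + ((190 - 462) - 170) = -9 + (-272 - 170) = -9 - 442 = -451)
14*D = 14*(-451) = -6314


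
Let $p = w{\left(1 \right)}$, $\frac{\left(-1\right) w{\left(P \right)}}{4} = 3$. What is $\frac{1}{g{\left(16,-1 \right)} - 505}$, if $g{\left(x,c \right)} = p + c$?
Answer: $- \frac{1}{518} \approx -0.0019305$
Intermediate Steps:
$w{\left(P \right)} = -12$ ($w{\left(P \right)} = \left(-4\right) 3 = -12$)
$p = -12$
$g{\left(x,c \right)} = -12 + c$
$\frac{1}{g{\left(16,-1 \right)} - 505} = \frac{1}{\left(-12 - 1\right) - 505} = \frac{1}{-13 - 505} = \frac{1}{-518} = - \frac{1}{518}$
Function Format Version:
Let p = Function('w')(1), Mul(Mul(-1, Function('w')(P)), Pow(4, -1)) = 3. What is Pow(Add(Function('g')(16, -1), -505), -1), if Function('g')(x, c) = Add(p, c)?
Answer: Rational(-1, 518) ≈ -0.0019305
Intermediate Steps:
Function('w')(P) = -12 (Function('w')(P) = Mul(-4, 3) = -12)
p = -12
Function('g')(x, c) = Add(-12, c)
Pow(Add(Function('g')(16, -1), -505), -1) = Pow(Add(Add(-12, -1), -505), -1) = Pow(Add(-13, -505), -1) = Pow(-518, -1) = Rational(-1, 518)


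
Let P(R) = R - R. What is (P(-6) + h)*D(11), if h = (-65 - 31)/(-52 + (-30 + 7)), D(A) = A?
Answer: 352/25 ≈ 14.080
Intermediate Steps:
P(R) = 0
h = 32/25 (h = -96/(-52 - 23) = -96/(-75) = -96*(-1/75) = 32/25 ≈ 1.2800)
(P(-6) + h)*D(11) = (0 + 32/25)*11 = (32/25)*11 = 352/25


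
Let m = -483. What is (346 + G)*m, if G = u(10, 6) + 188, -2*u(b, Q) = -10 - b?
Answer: -262752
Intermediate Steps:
u(b, Q) = 5 + b/2 (u(b, Q) = -(-10 - b)/2 = 5 + b/2)
G = 198 (G = (5 + (½)*10) + 188 = (5 + 5) + 188 = 10 + 188 = 198)
(346 + G)*m = (346 + 198)*(-483) = 544*(-483) = -262752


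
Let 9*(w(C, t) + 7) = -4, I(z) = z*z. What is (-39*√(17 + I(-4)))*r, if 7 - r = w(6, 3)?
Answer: -1690*√33/3 ≈ -3236.1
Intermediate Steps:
I(z) = z²
w(C, t) = -67/9 (w(C, t) = -7 + (⅑)*(-4) = -7 - 4/9 = -67/9)
r = 130/9 (r = 7 - 1*(-67/9) = 7 + 67/9 = 130/9 ≈ 14.444)
(-39*√(17 + I(-4)))*r = -39*√(17 + (-4)²)*(130/9) = -39*√(17 + 16)*(130/9) = -39*√33*(130/9) = -1690*√33/3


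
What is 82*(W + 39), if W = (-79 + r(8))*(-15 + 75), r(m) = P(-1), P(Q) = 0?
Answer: -385482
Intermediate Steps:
r(m) = 0
W = -4740 (W = (-79 + 0)*(-15 + 75) = -79*60 = -4740)
82*(W + 39) = 82*(-4740 + 39) = 82*(-4701) = -385482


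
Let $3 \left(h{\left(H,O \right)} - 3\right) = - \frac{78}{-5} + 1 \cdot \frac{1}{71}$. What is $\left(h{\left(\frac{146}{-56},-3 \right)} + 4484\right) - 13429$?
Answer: $- \frac{9517687}{1065} \approx -8936.8$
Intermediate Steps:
$h{\left(H,O \right)} = \frac{8738}{1065}$ ($h{\left(H,O \right)} = 3 + \frac{- \frac{78}{-5} + 1 \cdot \frac{1}{71}}{3} = 3 + \frac{\left(-78\right) \left(- \frac{1}{5}\right) + 1 \cdot \frac{1}{71}}{3} = 3 + \frac{\frac{78}{5} + \frac{1}{71}}{3} = 3 + \frac{1}{3} \cdot \frac{5543}{355} = 3 + \frac{5543}{1065} = \frac{8738}{1065}$)
$\left(h{\left(\frac{146}{-56},-3 \right)} + 4484\right) - 13429 = \left(\frac{8738}{1065} + 4484\right) - 13429 = \frac{4784198}{1065} - 13429 = - \frac{9517687}{1065}$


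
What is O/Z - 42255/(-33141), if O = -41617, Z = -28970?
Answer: 867785449/320031590 ≈ 2.7116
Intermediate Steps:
O/Z - 42255/(-33141) = -41617/(-28970) - 42255/(-33141) = -41617*(-1/28970) - 42255*(-1/33141) = 41617/28970 + 14085/11047 = 867785449/320031590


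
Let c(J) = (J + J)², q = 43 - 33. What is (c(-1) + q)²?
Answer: 196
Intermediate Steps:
q = 10
c(J) = 4*J² (c(J) = (2*J)² = 4*J²)
(c(-1) + q)² = (4*(-1)² + 10)² = (4*1 + 10)² = (4 + 10)² = 14² = 196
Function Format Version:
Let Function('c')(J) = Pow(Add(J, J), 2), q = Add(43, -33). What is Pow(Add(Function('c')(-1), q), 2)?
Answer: 196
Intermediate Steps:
q = 10
Function('c')(J) = Mul(4, Pow(J, 2)) (Function('c')(J) = Pow(Mul(2, J), 2) = Mul(4, Pow(J, 2)))
Pow(Add(Function('c')(-1), q), 2) = Pow(Add(Mul(4, Pow(-1, 2)), 10), 2) = Pow(Add(Mul(4, 1), 10), 2) = Pow(Add(4, 10), 2) = Pow(14, 2) = 196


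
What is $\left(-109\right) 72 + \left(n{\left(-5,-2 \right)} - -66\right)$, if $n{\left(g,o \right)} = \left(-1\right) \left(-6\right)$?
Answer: $-7776$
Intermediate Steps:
$n{\left(g,o \right)} = 6$
$\left(-109\right) 72 + \left(n{\left(-5,-2 \right)} - -66\right) = \left(-109\right) 72 + \left(6 - -66\right) = -7848 + \left(6 + 66\right) = -7848 + 72 = -7776$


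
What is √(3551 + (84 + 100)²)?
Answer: √37407 ≈ 193.41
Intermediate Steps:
√(3551 + (84 + 100)²) = √(3551 + 184²) = √(3551 + 33856) = √37407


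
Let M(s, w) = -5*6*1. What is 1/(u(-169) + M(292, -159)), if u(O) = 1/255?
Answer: -255/7649 ≈ -0.033338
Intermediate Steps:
M(s, w) = -30 (M(s, w) = -30*1 = -30)
u(O) = 1/255
1/(u(-169) + M(292, -159)) = 1/(1/255 - 30) = 1/(-7649/255) = -255/7649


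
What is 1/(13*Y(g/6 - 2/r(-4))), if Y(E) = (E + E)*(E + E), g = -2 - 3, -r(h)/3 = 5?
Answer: 25/637 ≈ 0.039246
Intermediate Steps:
r(h) = -15 (r(h) = -3*5 = -15)
g = -5
Y(E) = 4*E² (Y(E) = (2*E)*(2*E) = 4*E²)
1/(13*Y(g/6 - 2/r(-4))) = 1/(13*(4*(-5/6 - 2/(-15))²)) = 1/(13*(4*(-5*⅙ - 2*(-1/15))²)) = 1/(13*(4*(-⅚ + 2/15)²)) = 1/(13*(4*(-7/10)²)) = 1/(13*(4*(49/100))) = 1/(13*(49/25)) = 1/(637/25) = 25/637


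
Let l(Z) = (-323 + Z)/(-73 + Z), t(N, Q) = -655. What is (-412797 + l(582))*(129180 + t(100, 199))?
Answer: -27004826534350/509 ≈ -5.3055e+10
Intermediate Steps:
l(Z) = (-323 + Z)/(-73 + Z)
(-412797 + l(582))*(129180 + t(100, 199)) = (-412797 + (-323 + 582)/(-73 + 582))*(129180 - 655) = (-412797 + 259/509)*128525 = -210113414/509*128525 = -27004826534350/509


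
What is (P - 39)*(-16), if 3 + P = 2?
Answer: 640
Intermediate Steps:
P = -1 (P = -3 + 2 = -1)
(P - 39)*(-16) = (-1 - 39)*(-16) = -40*(-16) = 640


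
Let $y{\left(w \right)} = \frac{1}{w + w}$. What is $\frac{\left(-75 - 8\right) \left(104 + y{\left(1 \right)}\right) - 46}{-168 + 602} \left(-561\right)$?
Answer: $\frac{9783279}{868} \approx 11271.0$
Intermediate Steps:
$y{\left(w \right)} = \frac{1}{2 w}$
$\frac{\left(-75 - 8\right) \left(104 + y{\left(1 \right)}\right) - 46}{-168 + 602} \left(-561\right) = \frac{\left(-75 - 8\right) \left(104 + \frac{1}{2 \cdot 1}\right) - 46}{-168 + 602} \left(-561\right) = \frac{- 83 \left(104 + \frac{1}{2} \cdot 1\right) - 46}{434} \left(-561\right) = \left(- 83 \left(104 + \frac{1}{2}\right) - 46\right) \frac{1}{434} \left(-561\right) = \left(\left(-83\right) \frac{209}{2} - 46\right) \frac{1}{434} \left(-561\right) = \left(- \frac{17347}{2} - 46\right) \frac{1}{434} \left(-561\right) = \left(- \frac{17439}{2}\right) \frac{1}{434} \left(-561\right) = \left(- \frac{17439}{868}\right) \left(-561\right) = \frac{9783279}{868}$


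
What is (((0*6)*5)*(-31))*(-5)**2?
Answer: 0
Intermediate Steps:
(((0*6)*5)*(-31))*(-5)**2 = ((0*5)*(-31))*25 = (0*(-31))*25 = 0*25 = 0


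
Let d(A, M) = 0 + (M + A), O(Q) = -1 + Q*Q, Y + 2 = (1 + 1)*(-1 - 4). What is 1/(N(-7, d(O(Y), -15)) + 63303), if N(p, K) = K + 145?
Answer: 1/63576 ≈ 1.5729e-5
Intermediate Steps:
Y = -12 (Y = -2 + (1 + 1)*(-1 - 4) = -2 + 2*(-5) = -2 - 10 = -12)
O(Q) = -1 + Q²
d(A, M) = A + M (d(A, M) = 0 + (A + M) = A + M)
N(p, K) = 145 + K
1/(N(-7, d(O(Y), -15)) + 63303) = 1/((145 + ((-1 + (-12)²) - 15)) + 63303) = 1/((145 + ((-1 + 144) - 15)) + 63303) = 1/((145 + (143 - 15)) + 63303) = 1/((145 + 128) + 63303) = 1/(273 + 63303) = 1/63576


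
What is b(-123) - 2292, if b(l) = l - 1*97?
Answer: -2512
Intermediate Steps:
b(l) = -97 + l (b(l) = l - 97 = -97 + l)
b(-123) - 2292 = (-97 - 123) - 2292 = -220 - 2292 = -2512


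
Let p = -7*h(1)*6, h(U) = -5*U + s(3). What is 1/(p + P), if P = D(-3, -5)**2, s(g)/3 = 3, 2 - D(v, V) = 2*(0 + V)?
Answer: -1/24 ≈ -0.041667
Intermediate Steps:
D(v, V) = 2 - 2*V (D(v, V) = 2 - 2*(0 + V) = 2 - 2*V)
s(g) = 9 (s(g) = 3*3 = 9)
h(U) = 9 - 5*U (h(U) = -5*U + 9 = 9 - 5*U)
p = -168 (p = -7*(9 - 5*1)*6 = -7*(9 - 5)*6 = -7*4*6 = -28*6 = -168)
P = 144 (P = (2 - 2*(-5))**2 = (2 + 10)**2 = 12**2 = 144)
1/(p + P) = 1/(-168 + 144) = 1/(-24) = -1/24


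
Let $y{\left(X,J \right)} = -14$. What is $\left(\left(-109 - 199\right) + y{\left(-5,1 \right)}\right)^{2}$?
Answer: $103684$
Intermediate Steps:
$\left(\left(-109 - 199\right) + y{\left(-5,1 \right)}\right)^{2} = \left(\left(-109 - 199\right) - 14\right)^{2} = \left(-308 - 14\right)^{2} = \left(-322\right)^{2} = 103684$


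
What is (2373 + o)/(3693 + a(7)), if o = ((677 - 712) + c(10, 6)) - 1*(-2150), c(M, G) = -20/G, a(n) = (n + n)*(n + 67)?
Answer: 13454/14187 ≈ 0.94833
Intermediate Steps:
a(n) = 2*n*(67 + n) (a(n) = (2*n)*(67 + n) = 2*n*(67 + n))
o = 6335/3 (o = ((677 - 712) - 20/6) - 1*(-2150) = (-35 - 20*⅙) + 2150 = (-35 - 10/3) + 2150 = -115/3 + 2150 = 6335/3 ≈ 2111.7)
(2373 + o)/(3693 + a(7)) = (2373 + 6335/3)/(3693 + 2*7*(67 + 7)) = 13454/(3*(3693 + 2*7*74)) = 13454/(3*(3693 + 1036)) = (13454/3)/4729 = (13454/3)*(1/4729) = 13454/14187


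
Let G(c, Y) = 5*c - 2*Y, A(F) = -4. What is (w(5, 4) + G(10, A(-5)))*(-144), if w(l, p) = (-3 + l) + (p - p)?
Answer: -8640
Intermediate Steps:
w(l, p) = -3 + l (w(l, p) = (-3 + l) + 0 = -3 + l)
G(c, Y) = -2*Y + 5*c
(w(5, 4) + G(10, A(-5)))*(-144) = ((-3 + 5) + (-2*(-4) + 5*10))*(-144) = (2 + (8 + 50))*(-144) = (2 + 58)*(-144) = 60*(-144) = -8640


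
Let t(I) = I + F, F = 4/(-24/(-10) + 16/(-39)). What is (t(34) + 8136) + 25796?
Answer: 3294897/97 ≈ 33968.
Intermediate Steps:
F = 195/97 (F = 4/(-24*(-1/10) + 16*(-1/39)) = 4/(12/5 - 16/39) = 4/(388/195) = 4*(195/388) = 195/97 ≈ 2.0103)
t(I) = 195/97 + I (t(I) = I + 195/97 = 195/97 + I)
(t(34) + 8136) + 25796 = ((195/97 + 34) + 8136) + 25796 = (3493/97 + 8136) + 25796 = 792685/97 + 25796 = 3294897/97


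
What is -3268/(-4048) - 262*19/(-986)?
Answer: 2921649/498916 ≈ 5.8560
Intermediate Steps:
-3268/(-4048) - 262*19/(-986) = -3268*(-1/4048) - 4978*(-1/986) = 817/1012 + 2489/493 = 2921649/498916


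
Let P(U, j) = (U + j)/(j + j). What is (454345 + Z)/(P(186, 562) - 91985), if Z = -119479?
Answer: -320059/87917 ≈ -3.6405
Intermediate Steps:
P(U, j) = (U + j)/(2*j) (P(U, j) = (U + j)/((2*j)) = (U + j)*(1/(2*j)) = (U + j)/(2*j))
(454345 + Z)/(P(186, 562) - 91985) = (454345 - 119479)/((1/2)*(186 + 562)/562 - 91985) = 334866/((1/2)*(1/562)*748 - 91985) = 334866/(187/281 - 91985) = 334866/(-25847598/281) = 334866*(-281/25847598) = -320059/87917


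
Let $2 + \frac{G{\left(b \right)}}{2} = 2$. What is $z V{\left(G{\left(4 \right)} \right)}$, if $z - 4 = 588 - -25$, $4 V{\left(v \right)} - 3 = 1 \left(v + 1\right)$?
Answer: $617$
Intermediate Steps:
$G{\left(b \right)} = 0$ ($G{\left(b \right)} = -4 + 2 \cdot 2 = -4 + 4 = 0$)
$V{\left(v \right)} = 1 + \frac{v}{4}$ ($V{\left(v \right)} = \frac{3}{4} + \frac{1 \left(v + 1\right)}{4} = \frac{3}{4} + \frac{1 \left(1 + v\right)}{4} = \frac{3}{4} + \frac{1 + v}{4} = \frac{3}{4} + \left(\frac{1}{4} + \frac{v}{4}\right) = 1 + \frac{v}{4}$)
$z = 617$ ($z = 4 + \left(588 - -25\right) = 4 + \left(588 + 25\right) = 4 + 613 = 617$)
$z V{\left(G{\left(4 \right)} \right)} = 617 \left(1 + \frac{1}{4} \cdot 0\right) = 617 \left(1 + 0\right) = 617 \cdot 1 = 617$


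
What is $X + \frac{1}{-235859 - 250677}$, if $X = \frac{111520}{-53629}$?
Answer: $- \frac{54258548349}{26092439144} \approx -2.0795$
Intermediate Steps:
$X = - \frac{111520}{53629}$ ($X = 111520 \left(- \frac{1}{53629}\right) = - \frac{111520}{53629} \approx -2.0795$)
$X + \frac{1}{-235859 - 250677} = - \frac{111520}{53629} + \frac{1}{-235859 - 250677} = - \frac{111520}{53629} + \frac{1}{-486536} = - \frac{111520}{53629} - \frac{1}{486536} = - \frac{54258548349}{26092439144}$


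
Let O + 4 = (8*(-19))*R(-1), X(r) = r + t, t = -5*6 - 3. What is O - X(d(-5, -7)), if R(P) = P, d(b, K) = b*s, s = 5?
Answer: 206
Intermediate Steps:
t = -33 (t = -30 - 3 = -33)
d(b, K) = 5*b (d(b, K) = b*5 = 5*b)
X(r) = -33 + r (X(r) = r - 33 = -33 + r)
O = 148 (O = -4 + (8*(-19))*(-1) = -4 - 152*(-1) = -4 + 152 = 148)
O - X(d(-5, -7)) = 148 - (-33 + 5*(-5)) = 148 - (-33 - 25) = 148 - 1*(-58) = 148 + 58 = 206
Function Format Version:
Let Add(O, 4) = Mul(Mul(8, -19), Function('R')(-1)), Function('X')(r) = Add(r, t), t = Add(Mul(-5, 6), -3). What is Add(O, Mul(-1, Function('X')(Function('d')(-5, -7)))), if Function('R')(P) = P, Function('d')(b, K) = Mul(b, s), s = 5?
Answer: 206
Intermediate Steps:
t = -33 (t = Add(-30, -3) = -33)
Function('d')(b, K) = Mul(5, b) (Function('d')(b, K) = Mul(b, 5) = Mul(5, b))
Function('X')(r) = Add(-33, r) (Function('X')(r) = Add(r, -33) = Add(-33, r))
O = 148 (O = Add(-4, Mul(Mul(8, -19), -1)) = Add(-4, Mul(-152, -1)) = Add(-4, 152) = 148)
Add(O, Mul(-1, Function('X')(Function('d')(-5, -7)))) = Add(148, Mul(-1, Add(-33, Mul(5, -5)))) = Add(148, Mul(-1, Add(-33, -25))) = Add(148, Mul(-1, -58)) = Add(148, 58) = 206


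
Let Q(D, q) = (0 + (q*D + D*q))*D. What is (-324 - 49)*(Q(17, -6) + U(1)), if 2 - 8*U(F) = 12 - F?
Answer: 10351869/8 ≈ 1.2940e+6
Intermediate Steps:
U(F) = -5/4 + F/8 (U(F) = ¼ - (12 - F)/8 = ¼ + (-3/2 + F/8) = -5/4 + F/8)
Q(D, q) = 2*q*D² (Q(D, q) = (0 + (D*q + D*q))*D = (0 + 2*D*q)*D = (2*D*q)*D = 2*q*D²)
(-324 - 49)*(Q(17, -6) + U(1)) = (-324 - 49)*(2*(-6)*17² + (-5/4 + (⅛)*1)) = -373*(2*(-6)*289 + (-5/4 + ⅛)) = -373*(-3468 - 9/8) = -373*(-27753/8) = 10351869/8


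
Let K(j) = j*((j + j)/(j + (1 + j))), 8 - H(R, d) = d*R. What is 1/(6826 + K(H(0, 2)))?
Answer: 17/116170 ≈ 0.00014634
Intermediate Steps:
H(R, d) = 8 - R*d (H(R, d) = 8 - d*R = 8 - R*d)
K(j) = 2*j²/(1 + 2*j) (K(j) = j*((2*j)/(1 + 2*j)) = j*(2*j/(1 + 2*j)) = 2*j²/(1 + 2*j))
1/(6826 + K(H(0, 2))) = 1/(6826 + 2*(8 - 1*0*2)²/(1 + 2*(8 - 1*0*2))) = 1/(6826 + 2*(8 + 0)²/(1 + 2*(8 + 0))) = 1/(6826 + 2*8²/(1 + 2*8)) = 1/(6826 + 2*64/(1 + 16)) = 1/(6826 + 2*64/17) = 1/(6826 + 2*64*(1/17)) = 1/(6826 + 128/17) = 1/(116170/17) = 17/116170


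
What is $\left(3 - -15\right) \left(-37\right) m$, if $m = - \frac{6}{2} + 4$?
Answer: $-666$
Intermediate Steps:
$m = 1$ ($m = \left(-6\right) \frac{1}{2} + 4 = -3 + 4 = 1$)
$\left(3 - -15\right) \left(-37\right) m = \left(3 - -15\right) \left(-37\right) 1 = \left(3 + 15\right) \left(-37\right) 1 = 18 \left(-37\right) 1 = \left(-666\right) 1 = -666$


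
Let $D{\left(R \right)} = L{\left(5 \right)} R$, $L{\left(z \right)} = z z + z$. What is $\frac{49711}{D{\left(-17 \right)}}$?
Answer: $- \frac{49711}{510} \approx -97.473$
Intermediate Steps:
$L{\left(z \right)} = z + z^{2}$ ($L{\left(z \right)} = z^{2} + z = z + z^{2}$)
$D{\left(R \right)} = 30 R$ ($D{\left(R \right)} = 5 \left(1 + 5\right) R = 5 \cdot 6 R = 30 R$)
$\frac{49711}{D{\left(-17 \right)}} = \frac{49711}{30 \left(-17\right)} = \frac{49711}{-510} = 49711 \left(- \frac{1}{510}\right) = - \frac{49711}{510}$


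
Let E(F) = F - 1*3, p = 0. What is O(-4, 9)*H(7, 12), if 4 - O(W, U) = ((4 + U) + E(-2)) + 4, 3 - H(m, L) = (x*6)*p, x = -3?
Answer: -24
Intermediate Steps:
E(F) = -3 + F (E(F) = F - 3 = -3 + F)
H(m, L) = 3 (H(m, L) = 3 - (-3*6)*0 = 3 - (-18)*0 = 3 - 1*0 = 3 + 0 = 3)
O(W, U) = 1 - U (O(W, U) = 4 - (((4 + U) + (-3 - 2)) + 4) = 4 - (((4 + U) - 5) + 4) = 4 - ((-1 + U) + 4) = 4 - (3 + U) = 4 + (-3 - U) = 1 - U)
O(-4, 9)*H(7, 12) = (1 - 1*9)*3 = (1 - 9)*3 = -8*3 = -24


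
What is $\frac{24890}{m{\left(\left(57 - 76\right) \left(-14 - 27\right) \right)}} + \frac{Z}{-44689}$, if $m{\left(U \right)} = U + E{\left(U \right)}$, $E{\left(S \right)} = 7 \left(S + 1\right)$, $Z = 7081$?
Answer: $\frac{1068130851}{278814671} \approx 3.831$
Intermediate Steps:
$E{\left(S \right)} = 7 + 7 S$ ($E{\left(S \right)} = 7 \left(1 + S\right) = 7 + 7 S$)
$m{\left(U \right)} = 7 + 8 U$ ($m{\left(U \right)} = U + \left(7 + 7 U\right) = 7 + 8 U$)
$\frac{24890}{m{\left(\left(57 - 76\right) \left(-14 - 27\right) \right)}} + \frac{Z}{-44689} = \frac{24890}{7 + 8 \left(57 - 76\right) \left(-14 - 27\right)} + \frac{7081}{-44689} = \frac{24890}{7 + 8 \left(\left(-19\right) \left(-41\right)\right)} + 7081 \left(- \frac{1}{44689}\right) = \frac{24890}{7 + 8 \cdot 779} - \frac{7081}{44689} = \frac{24890}{7 + 6232} - \frac{7081}{44689} = \frac{24890}{6239} - \frac{7081}{44689} = \frac{1068130851}{278814671}$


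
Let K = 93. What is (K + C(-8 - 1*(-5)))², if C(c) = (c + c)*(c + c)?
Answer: 16641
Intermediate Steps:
C(c) = 4*c² (C(c) = (2*c)*(2*c) = 4*c²)
(K + C(-8 - 1*(-5)))² = (93 + 4*(-8 - 1*(-5))²)² = (93 + 4*(-8 + 5)²)² = (93 + 4*(-3)²)² = (93 + 4*9)² = (93 + 36)² = 129² = 16641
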